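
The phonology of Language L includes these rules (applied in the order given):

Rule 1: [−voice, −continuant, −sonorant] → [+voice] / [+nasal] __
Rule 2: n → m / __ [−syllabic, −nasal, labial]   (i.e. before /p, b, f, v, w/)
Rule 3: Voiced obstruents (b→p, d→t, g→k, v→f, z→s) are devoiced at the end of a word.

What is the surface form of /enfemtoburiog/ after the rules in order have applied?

Rule 1 (post-nasal voicing): /t/ is a voiceless stop immediately after the nasal /m/, so it voices to [d]. /enfemtoburiog/ → enfemdoburiog.
Rule 2 (nasal place assimilation): /n/ precedes the labial consonant /f/, so it assimilates in place to [m]. /enfemdoburiog/ → emfemdoburiog.
Rule 3 (final devoicing): /g/ is a voiced obstruent in word-final position, so it devoices to [k]. /emfemdoburiog/ → emfemdoburiok.

emfemdoburiok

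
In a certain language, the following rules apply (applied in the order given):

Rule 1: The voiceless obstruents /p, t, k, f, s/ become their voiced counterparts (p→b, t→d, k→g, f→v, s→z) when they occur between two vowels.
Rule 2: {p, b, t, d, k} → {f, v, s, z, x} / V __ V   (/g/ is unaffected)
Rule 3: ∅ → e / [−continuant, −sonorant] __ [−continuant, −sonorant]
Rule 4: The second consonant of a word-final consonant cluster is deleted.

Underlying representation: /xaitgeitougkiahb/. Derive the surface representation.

xaitegeizougekiah

Rule 1 (intervocalic voicing): /t/ is a voiceless obstruent between vowels /i/ and /o/, so it voices to [d]. /xaitgeitougkiahb/ → xaitgeidougkiahb.
Rule 2 (intervocalic spirantization): /d/ is a stop between vowels /i/ and /o/, so it spirantizes to the fricative [z]. /xaitgeidougkiahb/ → xaitgeizougkiahb.
Rule 3 (stop-cluster e-epenthesis): /t/ and /g/ form a stop–stop cluster, so [e] is inserted between them. /g/ and /k/ form a stop–stop cluster, so [e] is inserted between them. /xaitgeizougkiahb/ → xaitegeizougekiahb.
Rule 4 (final cluster simplification): /b/ is the second consonant of a word-final cluster /hb/, so it deletes. /xaitegeizougekiahb/ → xaitegeizougekiah.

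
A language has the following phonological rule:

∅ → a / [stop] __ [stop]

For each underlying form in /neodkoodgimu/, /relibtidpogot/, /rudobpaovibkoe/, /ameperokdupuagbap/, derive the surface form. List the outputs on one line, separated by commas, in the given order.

/neodkoodgimu/: /d/ and /k/ form a stop–stop cluster, so [a] is inserted between them. /d/ and /g/ form a stop–stop cluster, so [a] is inserted between them. → [neodakoodagimu].
/relibtidpogot/: /b/ and /t/ form a stop–stop cluster, so [a] is inserted between them. /d/ and /p/ form a stop–stop cluster, so [a] is inserted between them. → [relibatidapogot].
/rudobpaovibkoe/: /b/ and /p/ form a stop–stop cluster, so [a] is inserted between them. /b/ and /k/ form a stop–stop cluster, so [a] is inserted between them. → [rudobapaovibakoe].
/ameperokdupuagbap/: /k/ and /d/ form a stop–stop cluster, so [a] is inserted between them. /g/ and /b/ form a stop–stop cluster, so [a] is inserted between them. → [ameperokadupuagabap].

neodakoodagimu, relibatidapogot, rudobapaovibakoe, ameperokadupuagabap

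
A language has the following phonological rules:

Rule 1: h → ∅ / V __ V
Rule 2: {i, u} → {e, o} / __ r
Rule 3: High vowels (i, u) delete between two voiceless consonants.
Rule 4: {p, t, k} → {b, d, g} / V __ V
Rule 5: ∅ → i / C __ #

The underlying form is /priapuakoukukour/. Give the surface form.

priabuagoukkoori

Rule 1 (intervocalic h-deletion): no segment meets the environment; /priapuakoukukour/ is unchanged.
Rule 2 (pre-rhotic lowering): /u/ is a high vowel immediately before /r/, so it lowers to [o]. /priapuakoukukour/ → priapuakoukukoor.
Rule 3 (high vowel syncope): /u/ is a high vowel flanked by voiceless consonants /k/ and /k/, so it deletes. /priapuakoukukoor/ → priapuakoukkoor.
Rule 4 (intervocalic voicing): /p/ is a voiceless stop between vowels /a/ and /u/, so it voices to [b]. /k/ is a voiceless stop between vowels /a/ and /o/, so it voices to [g]. /priapuakoukkoor/ → priabuagoukkoor.
Rule 5 (final i-epenthesis): the form ends in the consonant /r/, so [i] is inserted word-finally. /priabuagoukkoor/ → priabuagoukkoori.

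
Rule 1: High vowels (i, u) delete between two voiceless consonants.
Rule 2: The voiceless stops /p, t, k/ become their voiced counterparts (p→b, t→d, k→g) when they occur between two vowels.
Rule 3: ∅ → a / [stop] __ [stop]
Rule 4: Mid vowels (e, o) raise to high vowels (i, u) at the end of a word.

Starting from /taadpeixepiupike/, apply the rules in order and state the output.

Rule 1 (high vowel syncope): /i/ is a high vowel flanked by voiceless consonants /p/ and /k/, so it deletes. /taadpeixepiupike/ → taadpeixepiupke.
Rule 2 (intervocalic voicing): /p/ is a voiceless stop between vowels /e/ and /i/, so it voices to [b]. /taadpeixepiupke/ → taadpeixebiupke.
Rule 3 (stop-cluster a-epenthesis): /d/ and /p/ form a stop–stop cluster, so [a] is inserted between them. /p/ and /k/ form a stop–stop cluster, so [a] is inserted between them. /taadpeixebiupke/ → taadapeixebiupake.
Rule 4 (final vowel raising): /e/ is a mid vowel in word-final position, so it raises to [i]. /taadapeixebiupake/ → taadapeixebiupaki.

taadapeixebiupaki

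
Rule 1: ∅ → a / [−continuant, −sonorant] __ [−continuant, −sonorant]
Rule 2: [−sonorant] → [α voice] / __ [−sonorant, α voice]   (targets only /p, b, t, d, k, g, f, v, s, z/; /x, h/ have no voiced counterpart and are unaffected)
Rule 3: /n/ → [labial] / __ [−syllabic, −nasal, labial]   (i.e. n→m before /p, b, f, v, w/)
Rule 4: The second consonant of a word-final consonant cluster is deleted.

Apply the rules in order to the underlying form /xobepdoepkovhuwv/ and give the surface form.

xobepadoepakofhuw

Rule 1 (stop-cluster a-epenthesis): /p/ and /d/ form a stop–stop cluster, so [a] is inserted between them. /p/ and /k/ form a stop–stop cluster, so [a] is inserted between them. /xobepdoepkovhuwv/ → xobepadoepakovhuwv.
Rule 2 (regressive voicing assimilation): /v/ precedes the voiceless obstruent /h/, so it devoices to [f] by assimilation. /xobepadoepakovhuwv/ → xobepadoepakofhuwv.
Rule 3 (nasal place assimilation): no segment meets the environment; /xobepadoepakofhuwv/ is unchanged.
Rule 4 (final cluster simplification): /v/ is the second consonant of a word-final cluster /wv/, so it deletes. /xobepadoepakofhuwv/ → xobepadoepakofhuw.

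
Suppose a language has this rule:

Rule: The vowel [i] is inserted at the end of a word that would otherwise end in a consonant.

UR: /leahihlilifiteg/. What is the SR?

the form ends in the consonant /g/, so [i] is inserted word-finally.
Surface form: [leahihlilifitegi].

leahihlilifitegi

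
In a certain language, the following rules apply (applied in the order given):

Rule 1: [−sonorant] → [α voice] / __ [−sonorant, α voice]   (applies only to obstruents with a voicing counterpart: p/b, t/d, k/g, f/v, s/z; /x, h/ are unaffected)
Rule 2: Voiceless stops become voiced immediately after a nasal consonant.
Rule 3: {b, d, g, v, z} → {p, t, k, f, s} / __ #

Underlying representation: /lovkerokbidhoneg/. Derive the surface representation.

lofkerogbithonek

Rule 1 (regressive voicing assimilation): /v/ precedes the voiceless obstruent /k/, so it devoices to [f] by assimilation. /k/ precedes the voiced obstruent /b/, so it voices to [g] by assimilation. /d/ precedes the voiceless obstruent /h/, so it devoices to [t] by assimilation. /lovkerokbidhoneg/ → lofkerogbithoneg.
Rule 2 (post-nasal voicing): no segment meets the environment; /lofkerogbithoneg/ is unchanged.
Rule 3 (final devoicing): /g/ is a voiced obstruent in word-final position, so it devoices to [k]. /lofkerogbithoneg/ → lofkerogbithonek.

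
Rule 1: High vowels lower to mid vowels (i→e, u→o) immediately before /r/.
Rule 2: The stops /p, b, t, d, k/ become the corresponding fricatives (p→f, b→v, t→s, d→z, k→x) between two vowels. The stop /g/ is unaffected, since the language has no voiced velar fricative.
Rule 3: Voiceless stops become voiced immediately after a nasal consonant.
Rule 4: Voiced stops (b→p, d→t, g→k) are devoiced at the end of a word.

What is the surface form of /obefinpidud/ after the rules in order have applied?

Rule 1 (pre-rhotic lowering): no segment meets the environment; /obefinpidud/ is unchanged.
Rule 2 (intervocalic spirantization): /b/ is a stop between vowels /o/ and /e/, so it spirantizes to the fricative [v]. /d/ is a stop between vowels /i/ and /u/, so it spirantizes to the fricative [z]. /obefinpidud/ → ovefinpizud.
Rule 3 (post-nasal voicing): /p/ is a voiceless stop immediately after the nasal /n/, so it voices to [b]. /ovefinpizud/ → ovefinbizud.
Rule 4 (final devoicing): /d/ is a voiced stop in word-final position, so it devoices to [t]. /ovefinbizud/ → ovefinbizut.

ovefinbizut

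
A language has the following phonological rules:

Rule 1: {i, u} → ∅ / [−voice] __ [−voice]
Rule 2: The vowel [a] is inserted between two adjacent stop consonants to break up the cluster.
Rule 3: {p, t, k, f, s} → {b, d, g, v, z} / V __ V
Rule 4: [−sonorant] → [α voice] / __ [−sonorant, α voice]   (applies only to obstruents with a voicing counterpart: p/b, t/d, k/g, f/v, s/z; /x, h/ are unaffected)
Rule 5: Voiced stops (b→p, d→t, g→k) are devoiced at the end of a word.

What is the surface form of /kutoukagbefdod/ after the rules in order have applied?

Rule 1 (high vowel syncope): /u/ is a high vowel flanked by voiceless consonants /k/ and /t/, so it deletes. /kutoukagbefdod/ → ktoukagbefdod.
Rule 2 (stop-cluster a-epenthesis): /k/ and /t/ form a stop–stop cluster, so [a] is inserted between them. /g/ and /b/ form a stop–stop cluster, so [a] is inserted between them. /ktoukagbefdod/ → katoukagabefdod.
Rule 3 (intervocalic voicing): /t/ is a voiceless obstruent between vowels /a/ and /o/, so it voices to [d]. /k/ is a voiceless obstruent between vowels /u/ and /a/, so it voices to [g]. /katoukagabefdod/ → kadougagabefdod.
Rule 4 (regressive voicing assimilation): /f/ precedes the voiced obstruent /d/, so it voices to [v] by assimilation. /kadougagabefdod/ → kadougagabevdod.
Rule 5 (final devoicing): /d/ is a voiced stop in word-final position, so it devoices to [t]. /kadougagabevdod/ → kadougagabevdot.

kadougagabevdot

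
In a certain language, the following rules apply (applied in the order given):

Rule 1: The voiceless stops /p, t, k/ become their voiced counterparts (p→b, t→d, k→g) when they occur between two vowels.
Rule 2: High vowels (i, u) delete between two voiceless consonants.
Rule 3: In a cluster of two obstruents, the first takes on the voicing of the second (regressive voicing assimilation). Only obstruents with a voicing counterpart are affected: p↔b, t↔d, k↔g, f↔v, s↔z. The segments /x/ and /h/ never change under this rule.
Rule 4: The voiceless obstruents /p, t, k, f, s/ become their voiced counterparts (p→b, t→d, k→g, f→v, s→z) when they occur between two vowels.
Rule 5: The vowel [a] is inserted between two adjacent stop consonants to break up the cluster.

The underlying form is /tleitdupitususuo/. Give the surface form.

Rule 1 (intervocalic voicing): /p/ is a voiceless stop between vowels /u/ and /i/, so it voices to [b]. /t/ is a voiceless stop between vowels /i/ and /u/, so it voices to [d]. /tleitdupitususuo/ → tleitdubidususuo.
Rule 2 (high vowel syncope): /u/ is a high vowel flanked by voiceless consonants /s/ and /s/, so it deletes. /tleitdubidususuo/ → tleitdubidussuo.
Rule 3 (regressive voicing assimilation): /t/ precedes the voiced obstruent /d/, so it voices to [d] by assimilation. /tleitdubidussuo/ → tleiddubidussuo.
Rule 4 (intervocalic voicing): no segment meets the environment; /tleiddubidussuo/ is unchanged.
Rule 5 (stop-cluster a-epenthesis): /d/ and /d/ form a stop–stop cluster, so [a] is inserted between them. /tleiddubidussuo/ → tleidadubidussuo.

tleidadubidussuo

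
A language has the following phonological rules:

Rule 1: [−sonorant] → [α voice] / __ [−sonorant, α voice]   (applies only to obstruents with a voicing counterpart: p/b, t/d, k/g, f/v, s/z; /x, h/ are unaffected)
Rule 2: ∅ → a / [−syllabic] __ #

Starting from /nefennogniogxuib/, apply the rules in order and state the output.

nefennogniokxuiba

Rule 1 (regressive voicing assimilation): /g/ precedes the voiceless obstruent /x/, so it devoices to [k] by assimilation. /nefennogniogxuib/ → nefennogniokxuib.
Rule 2 (final a-epenthesis): the form ends in the consonant /b/, so [a] is inserted word-finally. /nefennogniokxuib/ → nefennogniokxuiba.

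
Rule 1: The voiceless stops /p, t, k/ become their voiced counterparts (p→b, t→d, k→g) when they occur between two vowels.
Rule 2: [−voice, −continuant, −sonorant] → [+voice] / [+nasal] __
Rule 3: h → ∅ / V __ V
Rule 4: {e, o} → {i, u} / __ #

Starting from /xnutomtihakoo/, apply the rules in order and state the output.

Rule 1 (intervocalic voicing): /t/ is a voiceless stop between vowels /u/ and /o/, so it voices to [d]. /k/ is a voiceless stop between vowels /a/ and /o/, so it voices to [g]. /xnutomtihakoo/ → xnudomtihagoo.
Rule 2 (post-nasal voicing): /t/ is a voiceless stop immediately after the nasal /m/, so it voices to [d]. /xnudomtihagoo/ → xnudomdihagoo.
Rule 3 (intervocalic h-deletion): /h/ occurs between vowels /i/ and /a/, so it deletes. /xnudomdihagoo/ → xnudomdiagoo.
Rule 4 (final vowel raising): /o/ is a mid vowel in word-final position, so it raises to [u]. /xnudomdiagoo/ → xnudomdiagou.

xnudomdiagou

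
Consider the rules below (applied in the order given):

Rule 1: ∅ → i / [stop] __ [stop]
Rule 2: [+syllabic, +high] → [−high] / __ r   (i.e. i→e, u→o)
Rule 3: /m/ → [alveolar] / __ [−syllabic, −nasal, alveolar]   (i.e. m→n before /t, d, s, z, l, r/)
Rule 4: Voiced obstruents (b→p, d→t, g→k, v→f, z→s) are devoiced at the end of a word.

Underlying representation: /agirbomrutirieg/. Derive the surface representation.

agerbonruteriek

Rule 1 (stop-cluster i-epenthesis): no segment meets the environment; /agirbomrutirieg/ is unchanged.
Rule 2 (pre-rhotic lowering): /i/ is a high vowel immediately before /r/, so it lowers to [e]. /i/ is a high vowel immediately before /r/, so it lowers to [e]. /agirbomrutirieg/ → agerbomruterieg.
Rule 3 (nasal place assimilation): /m/ precedes the alveolar consonant /r/, so it assimilates in place to [n]. /agerbomruterieg/ → agerbonruterieg.
Rule 4 (final devoicing): /g/ is a voiced obstruent in word-final position, so it devoices to [k]. /agerbonruterieg/ → agerbonruteriek.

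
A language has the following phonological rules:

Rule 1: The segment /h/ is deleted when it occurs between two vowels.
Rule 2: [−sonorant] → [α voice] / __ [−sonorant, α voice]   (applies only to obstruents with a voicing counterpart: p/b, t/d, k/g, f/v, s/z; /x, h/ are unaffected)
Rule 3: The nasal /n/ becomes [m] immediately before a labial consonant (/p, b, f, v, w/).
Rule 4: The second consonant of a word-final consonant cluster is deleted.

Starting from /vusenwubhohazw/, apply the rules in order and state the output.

vusemwuphoaz

Rule 1 (intervocalic h-deletion): /h/ occurs between vowels /o/ and /a/, so it deletes. /vusenwubhohazw/ → vusenwubhoazw.
Rule 2 (regressive voicing assimilation): /b/ precedes the voiceless obstruent /h/, so it devoices to [p] by assimilation. /vusenwubhoazw/ → vusenwuphoazw.
Rule 3 (nasal place assimilation): /n/ precedes the labial consonant /w/, so it assimilates in place to [m]. /vusenwuphoazw/ → vusemwuphoazw.
Rule 4 (final cluster simplification): /w/ is the second consonant of a word-final cluster /zw/, so it deletes. /vusemwuphoazw/ → vusemwuphoaz.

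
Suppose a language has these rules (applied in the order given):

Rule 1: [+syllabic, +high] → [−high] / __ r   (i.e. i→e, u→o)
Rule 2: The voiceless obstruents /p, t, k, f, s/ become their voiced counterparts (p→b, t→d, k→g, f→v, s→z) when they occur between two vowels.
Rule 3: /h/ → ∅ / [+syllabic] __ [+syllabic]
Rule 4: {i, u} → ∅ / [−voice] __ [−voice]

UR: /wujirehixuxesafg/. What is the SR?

Rule 1 (pre-rhotic lowering): /i/ is a high vowel immediately before /r/, so it lowers to [e]. /wujirehixuxesafg/ → wujerehixuxesafg.
Rule 2 (intervocalic voicing): /s/ is a voiceless obstruent between vowels /e/ and /a/, so it voices to [z]. /wujerehixuxesafg/ → wujerehixuxezafg.
Rule 3 (intervocalic h-deletion): /h/ occurs between vowels /e/ and /i/, so it deletes. /wujerehixuxezafg/ → wujereixuxezafg.
Rule 4 (high vowel syncope): /u/ is a high vowel flanked by voiceless consonants /x/ and /x/, so it deletes. /wujereixuxezafg/ → wujereixxezafg.

wujereixxezafg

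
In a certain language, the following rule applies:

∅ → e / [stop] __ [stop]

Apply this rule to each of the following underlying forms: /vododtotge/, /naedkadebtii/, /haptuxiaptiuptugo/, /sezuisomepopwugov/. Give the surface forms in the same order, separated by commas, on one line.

/vododtotge/: /d/ and /t/ form a stop–stop cluster, so [e] is inserted between them. /t/ and /g/ form a stop–stop cluster, so [e] is inserted between them. → [vododetotege].
/naedkadebtii/: /d/ and /k/ form a stop–stop cluster, so [e] is inserted between them. /b/ and /t/ form a stop–stop cluster, so [e] is inserted between them. → [naedekadebetii].
/haptuxiaptiuptugo/: /p/ and /t/ form a stop–stop cluster, so [e] is inserted between them. /p/ and /t/ form a stop–stop cluster, so [e] is inserted between them. /p/ and /t/ form a stop–stop cluster, so [e] is inserted between them. → [hapetuxiapetiupetugo].
/sezuisomepopwugov/: the rule's environment is not met; surfaces unchanged as [sezuisomepopwugov].

vododetotege, naedekadebetii, hapetuxiapetiupetugo, sezuisomepopwugov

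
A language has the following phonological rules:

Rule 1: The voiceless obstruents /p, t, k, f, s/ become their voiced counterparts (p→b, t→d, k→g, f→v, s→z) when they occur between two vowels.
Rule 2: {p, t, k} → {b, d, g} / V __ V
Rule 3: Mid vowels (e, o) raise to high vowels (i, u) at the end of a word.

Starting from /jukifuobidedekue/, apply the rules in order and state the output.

Rule 1 (intervocalic voicing): /k/ is a voiceless obstruent between vowels /u/ and /i/, so it voices to [g]. /f/ is a voiceless obstruent between vowels /i/ and /u/, so it voices to [v]. /k/ is a voiceless obstruent between vowels /e/ and /u/, so it voices to [g]. /jukifuobidedekue/ → jugivuobidedegue.
Rule 2 (intervocalic voicing): no segment meets the environment; /jugivuobidedegue/ is unchanged.
Rule 3 (final vowel raising): /e/ is a mid vowel in word-final position, so it raises to [i]. /jugivuobidedegue/ → jugivuobidedegui.

jugivuobidedegui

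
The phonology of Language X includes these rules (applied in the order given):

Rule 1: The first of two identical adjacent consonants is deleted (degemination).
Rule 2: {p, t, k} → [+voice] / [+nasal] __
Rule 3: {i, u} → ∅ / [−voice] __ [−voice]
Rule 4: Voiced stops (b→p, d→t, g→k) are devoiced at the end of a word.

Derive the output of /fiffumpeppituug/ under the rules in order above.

Rule 1 (degemination): /ff/ is a geminate; the first /f/ deletes. /pp/ is a geminate; the first /p/ deletes. /fiffumpeppituug/ → fifumpepituug.
Rule 2 (post-nasal voicing): /p/ is a voiceless stop immediately after the nasal /m/, so it voices to [b]. /fifumpepituug/ → fifumbepituug.
Rule 3 (high vowel syncope): /i/ is a high vowel flanked by voiceless consonants /f/ and /f/, so it deletes. /i/ is a high vowel flanked by voiceless consonants /p/ and /t/, so it deletes. /fifumbepituug/ → ffumbeptuug.
Rule 4 (final devoicing): /g/ is a voiced stop in word-final position, so it devoices to [k]. /ffumbeptuug/ → ffumbeptuuk.

ffumbeptuuk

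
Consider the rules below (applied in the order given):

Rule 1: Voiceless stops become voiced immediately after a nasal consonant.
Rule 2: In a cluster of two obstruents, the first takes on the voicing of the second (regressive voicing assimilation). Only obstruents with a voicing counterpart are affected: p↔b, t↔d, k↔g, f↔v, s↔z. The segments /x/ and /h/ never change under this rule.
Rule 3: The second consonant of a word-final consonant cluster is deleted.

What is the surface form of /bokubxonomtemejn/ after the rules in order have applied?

Rule 1 (post-nasal voicing): /t/ is a voiceless stop immediately after the nasal /m/, so it voices to [d]. /bokubxonomtemejn/ → bokubxonomdemejn.
Rule 2 (regressive voicing assimilation): /b/ precedes the voiceless obstruent /x/, so it devoices to [p] by assimilation. /bokubxonomdemejn/ → bokupxonomdemejn.
Rule 3 (final cluster simplification): /n/ is the second consonant of a word-final cluster /jn/, so it deletes. /bokupxonomdemejn/ → bokupxonomdemej.

bokupxonomdemej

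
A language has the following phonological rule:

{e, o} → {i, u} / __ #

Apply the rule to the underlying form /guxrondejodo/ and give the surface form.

guxrondejodu

/o/ is a mid vowel in word-final position, so it raises to [u].
Surface form: [guxrondejodu].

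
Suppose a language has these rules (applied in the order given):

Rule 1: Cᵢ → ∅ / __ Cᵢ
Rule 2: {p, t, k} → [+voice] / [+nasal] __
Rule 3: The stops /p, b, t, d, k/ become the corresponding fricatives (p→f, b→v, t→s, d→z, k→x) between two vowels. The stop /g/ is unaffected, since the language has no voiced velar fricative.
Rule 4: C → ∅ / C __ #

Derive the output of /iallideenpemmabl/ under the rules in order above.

ializeenbemab

Rule 1 (degemination): /ll/ is a geminate; the first /l/ deletes. /mm/ is a geminate; the first /m/ deletes. /iallideenpemmabl/ → ialideenpemabl.
Rule 2 (post-nasal voicing): /p/ is a voiceless stop immediately after the nasal /n/, so it voices to [b]. /ialideenpemabl/ → ialideenbemabl.
Rule 3 (intervocalic spirantization): /d/ is a stop between vowels /i/ and /e/, so it spirantizes to the fricative [z]. /ialideenbemabl/ → ializeenbemabl.
Rule 4 (final cluster simplification): /l/ is the second consonant of a word-final cluster /bl/, so it deletes. /ializeenbemabl/ → ializeenbemab.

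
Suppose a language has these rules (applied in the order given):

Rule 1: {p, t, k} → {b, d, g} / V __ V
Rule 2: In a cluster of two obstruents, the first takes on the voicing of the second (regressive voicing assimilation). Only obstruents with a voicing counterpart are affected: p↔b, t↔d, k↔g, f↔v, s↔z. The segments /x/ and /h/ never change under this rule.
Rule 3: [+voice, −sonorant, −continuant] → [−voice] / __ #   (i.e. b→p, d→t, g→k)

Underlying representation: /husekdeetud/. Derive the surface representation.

husegdeedut

Rule 1 (intervocalic voicing): /t/ is a voiceless stop between vowels /e/ and /u/, so it voices to [d]. /husekdeetud/ → husekdeedud.
Rule 2 (regressive voicing assimilation): /k/ precedes the voiced obstruent /d/, so it voices to [g] by assimilation. /husekdeedud/ → husegdeedud.
Rule 3 (final devoicing): /d/ is a voiced stop in word-final position, so it devoices to [t]. /husegdeedud/ → husegdeedut.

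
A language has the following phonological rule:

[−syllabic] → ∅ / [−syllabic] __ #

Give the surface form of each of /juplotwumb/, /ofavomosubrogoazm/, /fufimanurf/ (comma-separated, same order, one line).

juplotwum, ofavomosubrogoaz, fufimanur

/juplotwumb/: /b/ is the second consonant of a word-final cluster /mb/, so it deletes. → [juplotwum].
/ofavomosubrogoazm/: /m/ is the second consonant of a word-final cluster /zm/, so it deletes. → [ofavomosubrogoaz].
/fufimanurf/: /f/ is the second consonant of a word-final cluster /rf/, so it deletes. → [fufimanur].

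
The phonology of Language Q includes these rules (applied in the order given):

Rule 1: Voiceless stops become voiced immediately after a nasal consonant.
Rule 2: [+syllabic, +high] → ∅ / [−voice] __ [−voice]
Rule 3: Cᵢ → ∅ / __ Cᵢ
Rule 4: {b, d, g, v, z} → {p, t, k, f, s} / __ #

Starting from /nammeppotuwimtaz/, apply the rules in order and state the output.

Rule 1 (post-nasal voicing): /t/ is a voiceless stop immediately after the nasal /m/, so it voices to [d]. /nammeppotuwimtaz/ → nammeppotuwimdaz.
Rule 2 (high vowel syncope): no segment meets the environment; /nammeppotuwimdaz/ is unchanged.
Rule 3 (degemination): /mm/ is a geminate; the first /m/ deletes. /pp/ is a geminate; the first /p/ deletes. /nammeppotuwimdaz/ → namepotuwimdaz.
Rule 4 (final devoicing): /z/ is a voiced obstruent in word-final position, so it devoices to [s]. /namepotuwimdaz/ → namepotuwimdas.

namepotuwimdas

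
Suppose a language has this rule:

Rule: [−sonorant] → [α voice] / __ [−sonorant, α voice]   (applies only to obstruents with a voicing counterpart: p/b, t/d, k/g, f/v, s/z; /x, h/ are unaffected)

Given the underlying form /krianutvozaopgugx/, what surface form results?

krianudvozaobgukx

/t/ precedes the voiced obstruent /v/, so it voices to [d] by assimilation.
/p/ precedes the voiced obstruent /g/, so it voices to [b] by assimilation.
/g/ precedes the voiceless obstruent /x/, so it devoices to [k] by assimilation.
Surface form: [krianudvozaobgukx].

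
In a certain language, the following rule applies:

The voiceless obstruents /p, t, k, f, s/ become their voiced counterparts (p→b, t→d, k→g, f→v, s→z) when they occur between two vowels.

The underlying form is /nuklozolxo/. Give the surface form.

No segment of /nuklozolxo/ meets the structural description of the rule, so the form surfaces unchanged.

nuklozolxo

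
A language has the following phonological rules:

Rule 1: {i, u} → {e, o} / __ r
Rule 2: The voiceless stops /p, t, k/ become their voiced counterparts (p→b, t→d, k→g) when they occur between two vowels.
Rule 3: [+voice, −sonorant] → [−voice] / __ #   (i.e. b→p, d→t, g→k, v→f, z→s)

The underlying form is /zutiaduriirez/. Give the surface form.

Rule 1 (pre-rhotic lowering): /u/ is a high vowel immediately before /r/, so it lowers to [o]. /i/ is a high vowel immediately before /r/, so it lowers to [e]. /zutiaduriirez/ → zutiadorierez.
Rule 2 (intervocalic voicing): /t/ is a voiceless stop between vowels /u/ and /i/, so it voices to [d]. /zutiadorierez/ → zudiadorierez.
Rule 3 (final devoicing): /z/ is a voiced obstruent in word-final position, so it devoices to [s]. /zudiadorierez/ → zudiadorieres.

zudiadorieres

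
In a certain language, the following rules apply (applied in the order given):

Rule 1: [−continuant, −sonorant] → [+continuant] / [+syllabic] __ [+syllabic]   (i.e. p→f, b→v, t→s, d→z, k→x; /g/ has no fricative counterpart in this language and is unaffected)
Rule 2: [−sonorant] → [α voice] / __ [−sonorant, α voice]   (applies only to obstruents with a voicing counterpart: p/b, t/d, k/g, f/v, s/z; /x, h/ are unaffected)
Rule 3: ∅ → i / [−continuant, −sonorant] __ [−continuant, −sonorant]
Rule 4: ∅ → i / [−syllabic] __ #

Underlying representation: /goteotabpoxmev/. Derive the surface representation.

Rule 1 (intervocalic spirantization): /t/ is a stop between vowels /o/ and /e/, so it spirantizes to the fricative [s]. /t/ is a stop between vowels /o/ and /a/, so it spirantizes to the fricative [s]. /goteotabpoxmev/ → goseosabpoxmev.
Rule 2 (regressive voicing assimilation): /b/ precedes the voiceless obstruent /p/, so it devoices to [p] by assimilation. /goseosabpoxmev/ → goseosappoxmev.
Rule 3 (stop-cluster i-epenthesis): /p/ and /p/ form a stop–stop cluster, so [i] is inserted between them. /goseosappoxmev/ → goseosapipoxmev.
Rule 4 (final i-epenthesis): the form ends in the consonant /v/, so [i] is inserted word-finally. /goseosapipoxmev/ → goseosapipoxmevi.

goseosapipoxmevi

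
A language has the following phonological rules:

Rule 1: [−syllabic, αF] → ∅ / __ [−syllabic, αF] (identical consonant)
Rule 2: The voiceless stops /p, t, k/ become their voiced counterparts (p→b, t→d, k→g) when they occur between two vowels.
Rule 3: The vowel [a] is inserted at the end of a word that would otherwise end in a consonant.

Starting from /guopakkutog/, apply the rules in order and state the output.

guobagudoga

Rule 1 (degemination): /kk/ is a geminate; the first /k/ deletes. /guopakkutog/ → guopakutog.
Rule 2 (intervocalic voicing): /p/ is a voiceless stop between vowels /o/ and /a/, so it voices to [b]. /k/ is a voiceless stop between vowels /a/ and /u/, so it voices to [g]. /t/ is a voiceless stop between vowels /u/ and /o/, so it voices to [d]. /guopakutog/ → guobagudog.
Rule 3 (final a-epenthesis): the form ends in the consonant /g/, so [a] is inserted word-finally. /guobagudog/ → guobagudoga.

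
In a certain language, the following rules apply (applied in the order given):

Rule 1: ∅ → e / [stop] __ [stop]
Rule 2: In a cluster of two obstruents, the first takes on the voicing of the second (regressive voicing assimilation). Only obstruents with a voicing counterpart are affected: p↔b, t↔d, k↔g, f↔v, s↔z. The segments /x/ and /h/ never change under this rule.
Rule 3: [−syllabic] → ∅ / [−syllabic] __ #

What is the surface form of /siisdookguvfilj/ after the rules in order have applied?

siizdookeguffil

Rule 1 (stop-cluster e-epenthesis): /k/ and /g/ form a stop–stop cluster, so [e] is inserted between them. /siisdookguvfilj/ → siisdookeguvfilj.
Rule 2 (regressive voicing assimilation): /s/ precedes the voiced obstruent /d/, so it voices to [z] by assimilation. /v/ precedes the voiceless obstruent /f/, so it devoices to [f] by assimilation. /siisdookeguvfilj/ → siizdookeguffilj.
Rule 3 (final cluster simplification): /j/ is the second consonant of a word-final cluster /lj/, so it deletes. /siizdookeguffilj/ → siizdookeguffil.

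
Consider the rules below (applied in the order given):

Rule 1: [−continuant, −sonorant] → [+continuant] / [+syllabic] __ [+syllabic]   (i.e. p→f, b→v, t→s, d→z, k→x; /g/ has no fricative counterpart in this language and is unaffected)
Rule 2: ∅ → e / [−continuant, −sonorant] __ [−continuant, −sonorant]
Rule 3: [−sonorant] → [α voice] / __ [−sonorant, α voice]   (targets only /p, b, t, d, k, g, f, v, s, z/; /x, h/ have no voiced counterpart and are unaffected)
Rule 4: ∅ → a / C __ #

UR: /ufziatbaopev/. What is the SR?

Rule 1 (intervocalic spirantization): /p/ is a stop between vowels /o/ and /e/, so it spirantizes to the fricative [f]. /ufziatbaopev/ → ufziatbaofev.
Rule 2 (stop-cluster e-epenthesis): /t/ and /b/ form a stop–stop cluster, so [e] is inserted between them. /ufziatbaofev/ → ufziatebaofev.
Rule 3 (regressive voicing assimilation): /f/ precedes the voiced obstruent /z/, so it voices to [v] by assimilation. /ufziatebaofev/ → uvziatebaofev.
Rule 4 (final a-epenthesis): the form ends in the consonant /v/, so [a] is inserted word-finally. /uvziatebaofev/ → uvziatebaofeva.

uvziatebaofeva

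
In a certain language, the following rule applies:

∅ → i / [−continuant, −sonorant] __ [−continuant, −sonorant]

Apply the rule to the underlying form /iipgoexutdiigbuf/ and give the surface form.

iipigoexutidiigibuf

/p/ and /g/ form a stop–stop cluster, so [i] is inserted between them.
/t/ and /d/ form a stop–stop cluster, so [i] is inserted between them.
/g/ and /b/ form a stop–stop cluster, so [i] is inserted between them.
Surface form: [iipigoexutidiigibuf].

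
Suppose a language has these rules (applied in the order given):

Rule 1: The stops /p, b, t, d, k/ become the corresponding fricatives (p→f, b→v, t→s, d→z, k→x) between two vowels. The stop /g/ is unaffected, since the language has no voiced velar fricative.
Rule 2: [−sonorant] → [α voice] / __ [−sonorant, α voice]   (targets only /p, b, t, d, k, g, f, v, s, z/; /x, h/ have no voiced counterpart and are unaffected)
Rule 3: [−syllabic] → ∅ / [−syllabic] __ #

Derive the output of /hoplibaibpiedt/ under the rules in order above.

Rule 1 (intervocalic spirantization): /b/ is a stop between vowels /i/ and /a/, so it spirantizes to the fricative [v]. /hoplibaibpiedt/ → hoplivaibpiedt.
Rule 2 (regressive voicing assimilation): /b/ precedes the voiceless obstruent /p/, so it devoices to [p] by assimilation. /d/ precedes the voiceless obstruent /t/, so it devoices to [t] by assimilation. /hoplivaibpiedt/ → hoplivaippiett.
Rule 3 (final cluster simplification): /t/ is the second consonant of a word-final cluster /tt/, so it deletes. /hoplivaippiett/ → hoplivaippiet.

hoplivaippiet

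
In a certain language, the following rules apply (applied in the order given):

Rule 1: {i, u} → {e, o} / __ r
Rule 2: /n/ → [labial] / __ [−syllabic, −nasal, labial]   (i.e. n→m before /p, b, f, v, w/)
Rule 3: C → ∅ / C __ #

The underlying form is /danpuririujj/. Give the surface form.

Rule 1 (pre-rhotic lowering): /u/ is a high vowel immediately before /r/, so it lowers to [o]. /i/ is a high vowel immediately before /r/, so it lowers to [e]. /danpuririujj/ → danporeriujj.
Rule 2 (nasal place assimilation): /n/ precedes the labial consonant /p/, so it assimilates in place to [m]. /danporeriujj/ → damporeriujj.
Rule 3 (final cluster simplification): /j/ is the second consonant of a word-final cluster /jj/, so it deletes. /damporeriujj/ → damporeriuj.

damporeriuj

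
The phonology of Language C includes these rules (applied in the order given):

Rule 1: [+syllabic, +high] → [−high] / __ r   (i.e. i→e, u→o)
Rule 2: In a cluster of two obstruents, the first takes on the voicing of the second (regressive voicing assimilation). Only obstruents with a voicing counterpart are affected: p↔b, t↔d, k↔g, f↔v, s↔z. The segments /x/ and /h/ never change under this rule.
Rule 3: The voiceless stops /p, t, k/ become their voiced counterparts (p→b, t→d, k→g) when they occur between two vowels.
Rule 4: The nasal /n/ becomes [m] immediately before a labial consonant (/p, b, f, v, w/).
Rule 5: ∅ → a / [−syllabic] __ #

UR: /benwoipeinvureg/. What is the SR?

bemwoibeimvorega

Rule 1 (pre-rhotic lowering): /u/ is a high vowel immediately before /r/, so it lowers to [o]. /benwoipeinvureg/ → benwoipeinvoreg.
Rule 2 (regressive voicing assimilation): no segment meets the environment; /benwoipeinvoreg/ is unchanged.
Rule 3 (intervocalic voicing): /p/ is a voiceless stop between vowels /i/ and /e/, so it voices to [b]. /benwoipeinvoreg/ → benwoibeinvoreg.
Rule 4 (nasal place assimilation): /n/ precedes the labial consonant /w/, so it assimilates in place to [m]. /n/ precedes the labial consonant /v/, so it assimilates in place to [m]. /benwoibeinvoreg/ → bemwoibeimvoreg.
Rule 5 (final a-epenthesis): the form ends in the consonant /g/, so [a] is inserted word-finally. /bemwoibeimvoreg/ → bemwoibeimvorega.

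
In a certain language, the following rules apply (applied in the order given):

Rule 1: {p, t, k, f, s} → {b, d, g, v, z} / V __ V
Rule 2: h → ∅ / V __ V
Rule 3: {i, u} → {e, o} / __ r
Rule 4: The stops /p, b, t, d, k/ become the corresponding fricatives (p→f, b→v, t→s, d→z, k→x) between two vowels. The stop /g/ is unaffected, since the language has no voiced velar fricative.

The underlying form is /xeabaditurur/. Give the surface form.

xeavazizoror

Rule 1 (intervocalic voicing): /t/ is a voiceless obstruent between vowels /i/ and /u/, so it voices to [d]. /xeabaditurur/ → xeabadidurur.
Rule 2 (intervocalic h-deletion): no segment meets the environment; /xeabadidurur/ is unchanged.
Rule 3 (pre-rhotic lowering): /u/ is a high vowel immediately before /r/, so it lowers to [o]. /u/ is a high vowel immediately before /r/, so it lowers to [o]. /xeabadidurur/ → xeabadidoror.
Rule 4 (intervocalic spirantization): /b/ is a stop between vowels /a/ and /a/, so it spirantizes to the fricative [v]. /d/ is a stop between vowels /a/ and /i/, so it spirantizes to the fricative [z]. /d/ is a stop between vowels /i/ and /o/, so it spirantizes to the fricative [z]. /xeabadidoror/ → xeavazizoror.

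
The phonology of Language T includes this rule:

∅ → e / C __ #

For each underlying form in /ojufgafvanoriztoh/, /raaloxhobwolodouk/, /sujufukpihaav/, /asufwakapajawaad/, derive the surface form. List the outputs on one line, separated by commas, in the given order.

/ojufgafvanoriztoh/: the form ends in the consonant /h/, so [e] is inserted word-finally. → [ojufgafvanoriztohe].
/raaloxhobwolodouk/: the form ends in the consonant /k/, so [e] is inserted word-finally. → [raaloxhobwolodouke].
/sujufukpihaav/: the form ends in the consonant /v/, so [e] is inserted word-finally. → [sujufukpihaave].
/asufwakapajawaad/: the form ends in the consonant /d/, so [e] is inserted word-finally. → [asufwakapajawaade].

ojufgafvanoriztohe, raaloxhobwolodouke, sujufukpihaave, asufwakapajawaade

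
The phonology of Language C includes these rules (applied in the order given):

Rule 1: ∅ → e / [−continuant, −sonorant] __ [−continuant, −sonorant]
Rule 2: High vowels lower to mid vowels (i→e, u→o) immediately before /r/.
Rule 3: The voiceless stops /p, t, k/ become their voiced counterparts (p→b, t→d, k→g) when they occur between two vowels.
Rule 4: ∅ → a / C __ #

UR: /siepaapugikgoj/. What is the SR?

siebaabugigegoja

Rule 1 (stop-cluster e-epenthesis): /k/ and /g/ form a stop–stop cluster, so [e] is inserted between them. /siepaapugikgoj/ → siepaapugikegoj.
Rule 2 (pre-rhotic lowering): no segment meets the environment; /siepaapugikegoj/ is unchanged.
Rule 3 (intervocalic voicing): /p/ is a voiceless stop between vowels /e/ and /a/, so it voices to [b]. /p/ is a voiceless stop between vowels /a/ and /u/, so it voices to [b]. /k/ is a voiceless stop between vowels /i/ and /e/, so it voices to [g]. /siepaapugikegoj/ → siebaabugigegoj.
Rule 4 (final a-epenthesis): the form ends in the consonant /j/, so [a] is inserted word-finally. /siebaabugigegoj/ → siebaabugigegoja.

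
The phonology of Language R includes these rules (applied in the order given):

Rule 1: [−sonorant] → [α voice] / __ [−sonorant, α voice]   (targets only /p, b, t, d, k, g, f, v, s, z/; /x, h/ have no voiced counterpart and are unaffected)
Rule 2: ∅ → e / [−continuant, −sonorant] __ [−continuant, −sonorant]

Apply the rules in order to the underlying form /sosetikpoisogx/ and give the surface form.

Rule 1 (regressive voicing assimilation): /g/ precedes the voiceless obstruent /x/, so it devoices to [k] by assimilation. /sosetikpoisogx/ → sosetikpoisokx.
Rule 2 (stop-cluster e-epenthesis): /k/ and /p/ form a stop–stop cluster, so [e] is inserted between them. /sosetikpoisokx/ → sosetikepoisokx.

sosetikepoisokx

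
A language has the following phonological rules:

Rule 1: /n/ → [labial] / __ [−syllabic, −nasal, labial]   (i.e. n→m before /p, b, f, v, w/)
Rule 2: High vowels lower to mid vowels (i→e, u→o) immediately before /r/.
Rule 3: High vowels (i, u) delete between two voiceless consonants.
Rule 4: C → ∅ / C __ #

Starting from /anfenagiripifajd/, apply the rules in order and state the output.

Rule 1 (nasal place assimilation): /n/ precedes the labial consonant /f/, so it assimilates in place to [m]. /anfenagiripifajd/ → amfenagiripifajd.
Rule 2 (pre-rhotic lowering): /i/ is a high vowel immediately before /r/, so it lowers to [e]. /amfenagiripifajd/ → amfenageripifajd.
Rule 3 (high vowel syncope): /i/ is a high vowel flanked by voiceless consonants /p/ and /f/, so it deletes. /amfenageripifajd/ → amfenageripfajd.
Rule 4 (final cluster simplification): /d/ is the second consonant of a word-final cluster /jd/, so it deletes. /amfenageripfajd/ → amfenageripfaj.

amfenageripfaj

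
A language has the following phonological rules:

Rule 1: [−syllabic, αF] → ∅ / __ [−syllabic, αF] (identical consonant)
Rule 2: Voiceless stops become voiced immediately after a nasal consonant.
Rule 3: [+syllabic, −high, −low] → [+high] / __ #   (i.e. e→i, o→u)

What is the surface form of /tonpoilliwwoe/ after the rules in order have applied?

tonboiliwoi

Rule 1 (degemination): /ll/ is a geminate; the first /l/ deletes. /ww/ is a geminate; the first /w/ deletes. /tonpoilliwwoe/ → tonpoiliwoe.
Rule 2 (post-nasal voicing): /p/ is a voiceless stop immediately after the nasal /n/, so it voices to [b]. /tonpoiliwoe/ → tonboiliwoe.
Rule 3 (final vowel raising): /e/ is a mid vowel in word-final position, so it raises to [i]. /tonboiliwoe/ → tonboiliwoi.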